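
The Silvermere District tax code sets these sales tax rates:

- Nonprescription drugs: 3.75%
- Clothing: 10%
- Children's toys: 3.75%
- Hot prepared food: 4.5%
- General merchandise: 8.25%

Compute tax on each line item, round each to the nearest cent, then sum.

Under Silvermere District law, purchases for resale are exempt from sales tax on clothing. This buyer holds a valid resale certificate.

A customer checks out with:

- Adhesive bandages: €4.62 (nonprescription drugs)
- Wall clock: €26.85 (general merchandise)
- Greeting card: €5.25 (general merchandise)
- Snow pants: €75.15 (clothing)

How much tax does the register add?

Adhesive bandages €4.62: nonprescription drugs → 3.75% → €0.17
Wall clock €26.85: general merchandise → 8.25% → €2.22
Greeting card €5.25: general merchandise → 8.25% → €0.43
Snow pants €75.15: clothing, buyer-exempt → 0% → €0.00
Total tax = €0.17 + €2.22 + €0.43 = €2.82

€2.82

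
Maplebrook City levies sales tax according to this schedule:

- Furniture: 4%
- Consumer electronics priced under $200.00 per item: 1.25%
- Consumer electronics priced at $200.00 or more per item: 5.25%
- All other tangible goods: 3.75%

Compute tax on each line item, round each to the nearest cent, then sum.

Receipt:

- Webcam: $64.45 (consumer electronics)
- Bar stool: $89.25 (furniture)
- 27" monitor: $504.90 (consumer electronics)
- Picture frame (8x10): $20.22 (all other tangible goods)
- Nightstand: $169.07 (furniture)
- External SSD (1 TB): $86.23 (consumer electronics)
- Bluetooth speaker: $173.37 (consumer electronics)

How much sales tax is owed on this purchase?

Webcam $64.45: consumer electronics, under $200.00 → 1.25% → $0.81
Bar stool $89.25: furniture → 4% → $3.57
27" monitor $504.90: consumer electronics, $200.00 or more → 5.25% → $26.51
Picture frame (8x10) $20.22: all other tangible goods → 3.75% → $0.76
Nightstand $169.07: furniture → 4% → $6.76
External SSD (1 TB) $86.23: consumer electronics, under $200.00 → 1.25% → $1.08
Bluetooth speaker $173.37: consumer electronics, under $200.00 → 1.25% → $2.17
Total tax = $0.81 + $3.57 + $26.51 + $0.76 + $6.76 + $1.08 + $2.17 = $41.66

$41.66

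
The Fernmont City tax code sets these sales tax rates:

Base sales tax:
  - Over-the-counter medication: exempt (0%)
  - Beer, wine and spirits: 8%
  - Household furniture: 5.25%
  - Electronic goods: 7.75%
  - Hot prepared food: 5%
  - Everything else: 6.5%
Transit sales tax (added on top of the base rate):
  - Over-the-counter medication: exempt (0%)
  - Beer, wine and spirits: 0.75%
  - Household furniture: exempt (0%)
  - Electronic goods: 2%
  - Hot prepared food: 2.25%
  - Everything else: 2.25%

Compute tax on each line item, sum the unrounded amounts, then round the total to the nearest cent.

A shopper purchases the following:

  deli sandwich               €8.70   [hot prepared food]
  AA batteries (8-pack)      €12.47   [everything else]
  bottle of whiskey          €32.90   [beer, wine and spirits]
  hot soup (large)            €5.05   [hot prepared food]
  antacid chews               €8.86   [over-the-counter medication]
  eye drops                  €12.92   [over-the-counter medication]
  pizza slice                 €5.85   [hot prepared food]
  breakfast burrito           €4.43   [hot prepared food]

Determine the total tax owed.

Deli sandwich €8.70: hot prepared food → 5% + 2.25% transit = 7.25% → €0.63075
AA batteries (8-pack) €12.47: everything else → 6.5% + 2.25% transit = 8.75% → €1.091125
Bottle of whiskey €32.90: beer, wine and spirits → 8% + 0.75% transit = 8.75% → €2.87875
Hot soup (large) €5.05: hot prepared food → 5% + 2.25% transit = 7.25% → €0.366125
Antacid chews €8.86: over-the-counter medication → 0% + 0% transit = 0% → €0.00
Eye drops €12.92: over-the-counter medication → 0% + 0% transit = 0% → €0.00
Pizza slice €5.85: hot prepared food → 5% + 2.25% transit = 7.25% → €0.424125
Breakfast burrito €4.43: hot prepared food → 5% + 2.25% transit = 7.25% → €0.321175
Unrounded tax sum = €5.71205 → €5.71

€5.71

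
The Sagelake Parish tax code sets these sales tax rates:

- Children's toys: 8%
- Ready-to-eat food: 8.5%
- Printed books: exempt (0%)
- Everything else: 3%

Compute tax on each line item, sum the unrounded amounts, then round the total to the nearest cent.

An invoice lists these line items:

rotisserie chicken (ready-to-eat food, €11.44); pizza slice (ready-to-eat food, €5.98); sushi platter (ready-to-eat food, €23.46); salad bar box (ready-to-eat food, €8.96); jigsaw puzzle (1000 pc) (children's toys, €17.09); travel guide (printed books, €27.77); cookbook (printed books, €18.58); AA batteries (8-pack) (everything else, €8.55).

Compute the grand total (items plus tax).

€127.69

Rotisserie chicken €11.44: ready-to-eat food → 8.5% → €0.9724
Pizza slice €5.98: ready-to-eat food → 8.5% → €0.5083
Sushi platter €23.46: ready-to-eat food → 8.5% → €1.9941
Salad bar box €8.96: ready-to-eat food → 8.5% → €0.7616
Jigsaw puzzle (1000 pc) €17.09: children's toys → 8% → €1.3672
Travel guide €27.77: printed books → 0% → €0.00
Cookbook €18.58: printed books → 0% → €0.00
AA batteries (8-pack) €8.55: everything else → 3% → €0.2565
Subtotal = €121.83; unrounded tax = €5.8601 → €5.86; total due = €127.69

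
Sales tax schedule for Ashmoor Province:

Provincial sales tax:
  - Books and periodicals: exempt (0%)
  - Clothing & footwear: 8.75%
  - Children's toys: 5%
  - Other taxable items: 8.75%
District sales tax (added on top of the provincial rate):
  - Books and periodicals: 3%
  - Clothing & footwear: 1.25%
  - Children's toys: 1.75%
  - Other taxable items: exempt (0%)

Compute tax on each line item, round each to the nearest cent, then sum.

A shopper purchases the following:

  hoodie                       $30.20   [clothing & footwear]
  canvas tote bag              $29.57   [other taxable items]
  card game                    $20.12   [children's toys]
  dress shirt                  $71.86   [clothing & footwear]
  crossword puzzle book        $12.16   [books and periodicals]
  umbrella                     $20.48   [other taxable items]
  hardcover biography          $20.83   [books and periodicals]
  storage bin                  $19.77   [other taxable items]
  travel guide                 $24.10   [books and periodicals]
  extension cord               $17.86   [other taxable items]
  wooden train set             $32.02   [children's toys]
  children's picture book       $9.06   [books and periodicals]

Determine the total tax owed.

Hoodie $30.20: clothing & footwear → 8.75% + 1.25% district = 10% → $3.02
Canvas tote bag $29.57: other taxable items → 8.75% + 0% district = 8.75% → $2.59
Card game $20.12: children's toys → 5% + 1.75% district = 6.75% → $1.36
Dress shirt $71.86: clothing & footwear → 8.75% + 1.25% district = 10% → $7.19
Crossword puzzle book $12.16: books and periodicals → 0% + 3% district = 3% → $0.36
Umbrella $20.48: other taxable items → 8.75% + 0% district = 8.75% → $1.79
Hardcover biography $20.83: books and periodicals → 0% + 3% district = 3% → $0.62
Storage bin $19.77: other taxable items → 8.75% + 0% district = 8.75% → $1.73
Travel guide $24.10: books and periodicals → 0% + 3% district = 3% → $0.72
Extension cord $17.86: other taxable items → 8.75% + 0% district = 8.75% → $1.56
Wooden train set $32.02: children's toys → 5% + 1.75% district = 6.75% → $2.16
Children's picture book $9.06: books and periodicals → 0% + 3% district = 3% → $0.27
Total tax = $3.02 + $2.59 + $1.36 + $7.19 + $0.36 + $1.79 + $0.62 + $1.73 + $0.72 + $1.56 + $2.16 + $0.27 = $23.37

$23.37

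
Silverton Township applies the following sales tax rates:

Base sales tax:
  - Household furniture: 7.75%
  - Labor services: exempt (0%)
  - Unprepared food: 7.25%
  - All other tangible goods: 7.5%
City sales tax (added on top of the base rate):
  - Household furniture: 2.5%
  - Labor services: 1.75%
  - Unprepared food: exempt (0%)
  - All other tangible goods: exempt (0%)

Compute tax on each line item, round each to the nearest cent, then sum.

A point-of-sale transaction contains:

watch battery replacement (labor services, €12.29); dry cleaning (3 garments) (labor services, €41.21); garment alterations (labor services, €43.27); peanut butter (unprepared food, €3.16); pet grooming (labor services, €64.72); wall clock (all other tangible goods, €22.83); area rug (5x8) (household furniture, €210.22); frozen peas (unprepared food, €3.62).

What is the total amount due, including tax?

Watch battery replacement €12.29: labor services → 0% + 1.75% city = 1.75% → €0.22
Dry cleaning (3 garments) €41.21: labor services → 0% + 1.75% city = 1.75% → €0.72
Garment alterations €43.27: labor services → 0% + 1.75% city = 1.75% → €0.76
Peanut butter €3.16: unprepared food → 7.25% + 0% city = 7.25% → €0.23
Pet grooming €64.72: labor services → 0% + 1.75% city = 1.75% → €1.13
Wall clock €22.83: all other tangible goods → 7.5% + 0% city = 7.5% → €1.71
Area rug (5x8) €210.22: household furniture → 7.75% + 2.5% city = 10.25% → €21.55
Frozen peas €3.62: unprepared food → 7.25% + 0% city = 7.25% → €0.26
Subtotal = €401.32; tax = €26.58; total due = €427.90

€427.90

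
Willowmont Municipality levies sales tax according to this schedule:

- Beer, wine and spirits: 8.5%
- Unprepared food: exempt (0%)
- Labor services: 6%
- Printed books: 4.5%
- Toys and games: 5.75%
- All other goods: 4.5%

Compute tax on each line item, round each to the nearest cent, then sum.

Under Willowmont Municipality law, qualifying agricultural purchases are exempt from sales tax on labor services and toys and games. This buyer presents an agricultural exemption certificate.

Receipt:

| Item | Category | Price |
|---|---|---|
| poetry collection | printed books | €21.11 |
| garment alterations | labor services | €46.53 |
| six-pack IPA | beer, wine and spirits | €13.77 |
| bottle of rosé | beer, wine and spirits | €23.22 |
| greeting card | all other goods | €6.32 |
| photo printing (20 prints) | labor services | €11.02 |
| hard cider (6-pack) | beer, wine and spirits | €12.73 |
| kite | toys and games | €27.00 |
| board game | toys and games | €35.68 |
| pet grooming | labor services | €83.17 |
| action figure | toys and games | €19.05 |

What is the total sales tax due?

€5.45

Poetry collection €21.11: printed books → 4.5% → €0.95
Garment alterations €46.53: labor services, buyer-exempt → 0% → €0.00
Six-pack IPA €13.77: beer, wine and spirits → 8.5% → €1.17
Bottle of rosé €23.22: beer, wine and spirits → 8.5% → €1.97
Greeting card €6.32: all other goods → 4.5% → €0.28
Photo printing (20 prints) €11.02: labor services, buyer-exempt → 0% → €0.00
Hard cider (6-pack) €12.73: beer, wine and spirits → 8.5% → €1.08
Kite €27.00: toys and games, buyer-exempt → 0% → €0.00
Board game €35.68: toys and games, buyer-exempt → 0% → €0.00
Pet grooming €83.17: labor services, buyer-exempt → 0% → €0.00
Action figure €19.05: toys and games, buyer-exempt → 0% → €0.00
Total tax = €0.95 + €1.17 + €1.97 + €0.28 + €1.08 = €5.45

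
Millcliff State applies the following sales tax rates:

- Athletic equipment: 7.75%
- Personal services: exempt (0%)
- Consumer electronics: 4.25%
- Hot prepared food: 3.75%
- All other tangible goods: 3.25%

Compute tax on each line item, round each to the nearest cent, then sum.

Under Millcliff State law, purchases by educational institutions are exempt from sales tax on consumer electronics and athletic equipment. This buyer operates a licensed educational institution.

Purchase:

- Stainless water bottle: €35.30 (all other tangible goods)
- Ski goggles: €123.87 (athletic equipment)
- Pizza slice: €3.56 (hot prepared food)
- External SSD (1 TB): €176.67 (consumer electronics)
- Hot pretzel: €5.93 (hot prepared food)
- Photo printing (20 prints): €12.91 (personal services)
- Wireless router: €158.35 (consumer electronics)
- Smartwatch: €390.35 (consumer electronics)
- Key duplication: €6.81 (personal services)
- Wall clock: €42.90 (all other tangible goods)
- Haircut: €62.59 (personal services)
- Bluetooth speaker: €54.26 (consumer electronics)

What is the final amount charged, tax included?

€1076.39

Stainless water bottle €35.30: all other tangible goods → 3.25% → €1.15
Ski goggles €123.87: athletic equipment, buyer-exempt → 0% → €0.00
Pizza slice €3.56: hot prepared food → 3.75% → €0.13
External SSD (1 TB) €176.67: consumer electronics, buyer-exempt → 0% → €0.00
Hot pretzel €5.93: hot prepared food → 3.75% → €0.22
Photo printing (20 prints) €12.91: personal services → 0% → €0.00
Wireless router €158.35: consumer electronics, buyer-exempt → 0% → €0.00
Smartwatch €390.35: consumer electronics, buyer-exempt → 0% → €0.00
Key duplication €6.81: personal services → 0% → €0.00
Wall clock €42.90: all other tangible goods → 3.25% → €1.39
Haircut €62.59: personal services → 0% → €0.00
Bluetooth speaker €54.26: consumer electronics, buyer-exempt → 0% → €0.00
Subtotal = €1073.50; tax = €2.89; total due = €1076.39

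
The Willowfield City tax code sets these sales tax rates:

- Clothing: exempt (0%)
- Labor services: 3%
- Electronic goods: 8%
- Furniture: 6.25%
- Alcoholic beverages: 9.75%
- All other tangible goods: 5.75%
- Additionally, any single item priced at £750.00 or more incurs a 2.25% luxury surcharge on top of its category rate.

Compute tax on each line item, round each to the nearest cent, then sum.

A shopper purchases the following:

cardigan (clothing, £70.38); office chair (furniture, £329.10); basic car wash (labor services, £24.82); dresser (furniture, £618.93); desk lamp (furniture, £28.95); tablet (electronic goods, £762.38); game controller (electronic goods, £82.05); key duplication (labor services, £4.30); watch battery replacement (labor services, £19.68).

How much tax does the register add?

Cardigan £70.38: clothing → 0% → £0.00
Office chair £329.10: furniture → 6.25% → £20.57
Basic car wash £24.82: labor services → 3% → £0.74
Dresser £618.93: furniture → 6.25% → £38.68
Desk lamp £28.95: furniture → 6.25% → £1.81
Tablet £762.38: electronic goods → 8% + 2.25% surcharge = 10.25% → £78.14
Game controller £82.05: electronic goods → 8% → £6.56
Key duplication £4.30: labor services → 3% → £0.13
Watch battery replacement £19.68: labor services → 3% → £0.59
Total tax = £20.57 + £0.74 + £38.68 + £1.81 + £78.14 + £6.56 + £0.13 + £0.59 = £147.22

£147.22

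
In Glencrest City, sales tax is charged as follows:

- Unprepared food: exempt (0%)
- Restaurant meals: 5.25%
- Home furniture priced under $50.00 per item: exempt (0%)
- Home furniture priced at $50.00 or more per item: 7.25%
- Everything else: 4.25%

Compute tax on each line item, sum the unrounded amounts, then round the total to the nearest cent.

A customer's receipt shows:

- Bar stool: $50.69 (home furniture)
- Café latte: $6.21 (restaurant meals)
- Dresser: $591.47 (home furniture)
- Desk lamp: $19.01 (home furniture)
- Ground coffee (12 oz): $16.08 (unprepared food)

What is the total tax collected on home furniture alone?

$46.56

Bar stool $50.69: home furniture, $50.00 or more → 7.25% → $3.675025
Dresser $591.47: home furniture, $50.00 or more → 7.25% → $42.881575
Desk lamp $19.01: home furniture, under $50.00 → 0% → $0.00
Tax on home furniture: unrounded sum = $46.5566 → $46.56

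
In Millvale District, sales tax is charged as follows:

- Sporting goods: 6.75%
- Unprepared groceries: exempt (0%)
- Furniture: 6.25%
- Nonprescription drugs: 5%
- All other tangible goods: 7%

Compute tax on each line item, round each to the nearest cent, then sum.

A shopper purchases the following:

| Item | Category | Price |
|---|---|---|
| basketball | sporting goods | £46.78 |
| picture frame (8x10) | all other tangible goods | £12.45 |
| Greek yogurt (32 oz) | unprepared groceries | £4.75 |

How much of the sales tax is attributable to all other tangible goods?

Picture frame (8x10) £12.45: all other tangible goods → 7% → £0.87
Tax on all other tangible goods = £0.87

£0.87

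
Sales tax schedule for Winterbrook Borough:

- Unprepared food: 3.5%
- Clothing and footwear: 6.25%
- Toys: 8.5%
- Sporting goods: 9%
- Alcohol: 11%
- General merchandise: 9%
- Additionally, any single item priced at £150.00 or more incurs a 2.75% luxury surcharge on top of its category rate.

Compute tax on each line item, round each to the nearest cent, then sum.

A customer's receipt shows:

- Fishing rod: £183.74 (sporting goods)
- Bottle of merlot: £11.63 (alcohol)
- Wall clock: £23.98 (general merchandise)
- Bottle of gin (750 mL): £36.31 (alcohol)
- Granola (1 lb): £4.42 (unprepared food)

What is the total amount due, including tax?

£289.25

Fishing rod £183.74: sporting goods → 9% + 2.75% surcharge = 11.75% → £21.59
Bottle of merlot £11.63: alcohol → 11% → £1.28
Wall clock £23.98: general merchandise → 9% → £2.16
Bottle of gin (750 mL) £36.31: alcohol → 11% → £3.99
Granola (1 lb) £4.42: unprepared food → 3.5% → £0.15
Subtotal = £260.08; tax = £29.17; total due = £289.25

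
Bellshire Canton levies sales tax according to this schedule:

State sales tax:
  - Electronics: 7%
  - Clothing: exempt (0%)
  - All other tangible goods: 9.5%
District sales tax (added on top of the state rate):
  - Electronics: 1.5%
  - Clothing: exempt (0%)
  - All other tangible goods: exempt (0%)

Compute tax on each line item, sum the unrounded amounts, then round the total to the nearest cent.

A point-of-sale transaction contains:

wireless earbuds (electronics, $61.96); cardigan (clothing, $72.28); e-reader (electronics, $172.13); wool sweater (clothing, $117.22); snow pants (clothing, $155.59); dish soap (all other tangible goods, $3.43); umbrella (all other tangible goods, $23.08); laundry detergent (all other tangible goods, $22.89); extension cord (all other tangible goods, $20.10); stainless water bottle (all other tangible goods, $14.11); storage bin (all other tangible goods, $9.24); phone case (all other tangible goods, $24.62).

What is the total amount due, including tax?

Wireless earbuds $61.96: electronics → 7% + 1.5% district = 8.5% → $5.2666
Cardigan $72.28: clothing → 0% + 0% district = 0% → $0.00
E-reader $172.13: electronics → 7% + 1.5% district = 8.5% → $14.63105
Wool sweater $117.22: clothing → 0% + 0% district = 0% → $0.00
Snow pants $155.59: clothing → 0% + 0% district = 0% → $0.00
Dish soap $3.43: all other tangible goods → 9.5% + 0% district = 9.5% → $0.32585
Umbrella $23.08: all other tangible goods → 9.5% + 0% district = 9.5% → $2.1926
Laundry detergent $22.89: all other tangible goods → 9.5% + 0% district = 9.5% → $2.17455
Extension cord $20.10: all other tangible goods → 9.5% + 0% district = 9.5% → $1.9095
Stainless water bottle $14.11: all other tangible goods → 9.5% + 0% district = 9.5% → $1.34045
Storage bin $9.24: all other tangible goods → 9.5% + 0% district = 9.5% → $0.8778
Phone case $24.62: all other tangible goods → 9.5% + 0% district = 9.5% → $2.3389
Subtotal = $696.65; unrounded tax = $31.0573 → $31.06; total due = $727.71

$727.71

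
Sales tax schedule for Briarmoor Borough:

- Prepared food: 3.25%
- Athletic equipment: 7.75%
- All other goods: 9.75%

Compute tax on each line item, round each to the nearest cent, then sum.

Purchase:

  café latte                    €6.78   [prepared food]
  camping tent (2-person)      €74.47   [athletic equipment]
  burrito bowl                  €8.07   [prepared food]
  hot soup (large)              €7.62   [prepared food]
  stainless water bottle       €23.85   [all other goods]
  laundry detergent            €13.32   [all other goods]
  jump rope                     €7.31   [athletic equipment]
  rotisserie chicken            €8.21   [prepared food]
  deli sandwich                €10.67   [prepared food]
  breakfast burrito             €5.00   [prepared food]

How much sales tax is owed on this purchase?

Café latte €6.78: prepared food → 3.25% → €0.22
Camping tent (2-person) €74.47: athletic equipment → 7.75% → €5.77
Burrito bowl €8.07: prepared food → 3.25% → €0.26
Hot soup (large) €7.62: prepared food → 3.25% → €0.25
Stainless water bottle €23.85: all other goods → 9.75% → €2.33
Laundry detergent €13.32: all other goods → 9.75% → €1.30
Jump rope €7.31: athletic equipment → 7.75% → €0.57
Rotisserie chicken €8.21: prepared food → 3.25% → €0.27
Deli sandwich €10.67: prepared food → 3.25% → €0.35
Breakfast burrito €5.00: prepared food → 3.25% → €0.16
Total tax = €0.22 + €5.77 + €0.26 + €0.25 + €2.33 + €1.30 + €0.57 + €0.27 + €0.35 + €0.16 = €11.48

€11.48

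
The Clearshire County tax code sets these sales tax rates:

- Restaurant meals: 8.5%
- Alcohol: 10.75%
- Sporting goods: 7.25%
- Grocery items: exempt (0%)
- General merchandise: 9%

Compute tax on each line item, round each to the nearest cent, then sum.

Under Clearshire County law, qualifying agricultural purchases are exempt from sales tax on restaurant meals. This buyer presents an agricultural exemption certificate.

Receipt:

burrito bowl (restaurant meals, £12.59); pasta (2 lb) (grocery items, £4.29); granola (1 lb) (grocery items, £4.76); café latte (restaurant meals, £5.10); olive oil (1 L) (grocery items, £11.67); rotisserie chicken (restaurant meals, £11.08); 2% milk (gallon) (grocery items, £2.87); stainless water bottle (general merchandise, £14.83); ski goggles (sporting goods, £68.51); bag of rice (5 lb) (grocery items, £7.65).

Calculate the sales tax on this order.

Burrito bowl £12.59: restaurant meals, buyer-exempt → 0% → £0.00
Pasta (2 lb) £4.29: grocery items → 0% → £0.00
Granola (1 lb) £4.76: grocery items → 0% → £0.00
Café latte £5.10: restaurant meals, buyer-exempt → 0% → £0.00
Olive oil (1 L) £11.67: grocery items → 0% → £0.00
Rotisserie chicken £11.08: restaurant meals, buyer-exempt → 0% → £0.00
2% milk (gallon) £2.87: grocery items → 0% → £0.00
Stainless water bottle £14.83: general merchandise → 9% → £1.33
Ski goggles £68.51: sporting goods → 7.25% → £4.97
Bag of rice (5 lb) £7.65: grocery items → 0% → £0.00
Total tax = £1.33 + £4.97 = £6.30

£6.30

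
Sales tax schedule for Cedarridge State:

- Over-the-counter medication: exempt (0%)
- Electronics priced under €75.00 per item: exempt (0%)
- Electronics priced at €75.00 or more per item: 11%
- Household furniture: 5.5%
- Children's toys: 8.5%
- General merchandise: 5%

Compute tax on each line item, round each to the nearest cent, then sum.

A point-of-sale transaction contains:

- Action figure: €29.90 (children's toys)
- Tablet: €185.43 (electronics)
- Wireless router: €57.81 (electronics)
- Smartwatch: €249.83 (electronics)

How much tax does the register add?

€50.42

Action figure €29.90: children's toys → 8.5% → €2.54
Tablet €185.43: electronics, €75.00 or more → 11% → €20.40
Wireless router €57.81: electronics, under €75.00 → 0% → €0.00
Smartwatch €249.83: electronics, €75.00 or more → 11% → €27.48
Total tax = €2.54 + €20.40 + €27.48 = €50.42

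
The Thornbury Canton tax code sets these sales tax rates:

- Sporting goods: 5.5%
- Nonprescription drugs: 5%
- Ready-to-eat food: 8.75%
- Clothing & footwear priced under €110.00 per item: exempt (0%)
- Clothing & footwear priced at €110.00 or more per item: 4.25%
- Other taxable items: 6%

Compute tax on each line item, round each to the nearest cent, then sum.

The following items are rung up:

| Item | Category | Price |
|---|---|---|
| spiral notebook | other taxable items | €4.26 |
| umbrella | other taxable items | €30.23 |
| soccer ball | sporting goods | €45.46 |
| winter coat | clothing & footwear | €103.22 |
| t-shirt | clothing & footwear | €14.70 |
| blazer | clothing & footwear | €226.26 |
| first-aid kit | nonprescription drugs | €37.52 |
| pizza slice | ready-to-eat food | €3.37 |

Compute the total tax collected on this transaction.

Spiral notebook €4.26: other taxable items → 6% → €0.26
Umbrella €30.23: other taxable items → 6% → €1.81
Soccer ball €45.46: sporting goods → 5.5% → €2.50
Winter coat €103.22: clothing & footwear, under €110.00 → 0% → €0.00
T-shirt €14.70: clothing & footwear, under €110.00 → 0% → €0.00
Blazer €226.26: clothing & footwear, €110.00 or more → 4.25% → €9.62
First-aid kit €37.52: nonprescription drugs → 5% → €1.88
Pizza slice €3.37: ready-to-eat food → 8.75% → €0.29
Total tax = €0.26 + €1.81 + €2.50 + €9.62 + €1.88 + €0.29 = €16.36

€16.36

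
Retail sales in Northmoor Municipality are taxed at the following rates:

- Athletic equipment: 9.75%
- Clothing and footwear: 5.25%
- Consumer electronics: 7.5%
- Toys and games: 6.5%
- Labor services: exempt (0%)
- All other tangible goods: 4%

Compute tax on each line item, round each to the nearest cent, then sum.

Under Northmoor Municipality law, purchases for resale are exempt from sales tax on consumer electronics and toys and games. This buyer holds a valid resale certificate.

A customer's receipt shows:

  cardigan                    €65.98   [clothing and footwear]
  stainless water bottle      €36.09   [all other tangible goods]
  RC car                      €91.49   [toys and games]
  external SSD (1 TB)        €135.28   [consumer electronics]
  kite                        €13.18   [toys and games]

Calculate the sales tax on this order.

Cardigan €65.98: clothing and footwear → 5.25% → €3.46
Stainless water bottle €36.09: all other tangible goods → 4% → €1.44
RC car €91.49: toys and games, buyer-exempt → 0% → €0.00
External SSD (1 TB) €135.28: consumer electronics, buyer-exempt → 0% → €0.00
Kite €13.18: toys and games, buyer-exempt → 0% → €0.00
Total tax = €3.46 + €1.44 = €4.90

€4.90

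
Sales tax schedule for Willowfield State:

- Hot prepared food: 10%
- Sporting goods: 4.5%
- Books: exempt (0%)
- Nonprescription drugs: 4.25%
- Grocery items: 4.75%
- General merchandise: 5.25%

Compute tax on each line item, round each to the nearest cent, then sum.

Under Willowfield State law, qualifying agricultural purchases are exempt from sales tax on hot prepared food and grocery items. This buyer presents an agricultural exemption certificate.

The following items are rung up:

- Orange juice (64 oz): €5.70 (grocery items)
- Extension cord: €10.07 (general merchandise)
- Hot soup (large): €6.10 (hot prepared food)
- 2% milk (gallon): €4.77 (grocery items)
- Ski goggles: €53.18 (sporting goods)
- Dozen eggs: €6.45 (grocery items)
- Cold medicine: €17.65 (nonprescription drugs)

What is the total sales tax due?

Orange juice (64 oz) €5.70: grocery items, buyer-exempt → 0% → €0.00
Extension cord €10.07: general merchandise → 5.25% → €0.53
Hot soup (large) €6.10: hot prepared food, buyer-exempt → 0% → €0.00
2% milk (gallon) €4.77: grocery items, buyer-exempt → 0% → €0.00
Ski goggles €53.18: sporting goods → 4.5% → €2.39
Dozen eggs €6.45: grocery items, buyer-exempt → 0% → €0.00
Cold medicine €17.65: nonprescription drugs → 4.25% → €0.75
Total tax = €0.53 + €2.39 + €0.75 = €3.67

€3.67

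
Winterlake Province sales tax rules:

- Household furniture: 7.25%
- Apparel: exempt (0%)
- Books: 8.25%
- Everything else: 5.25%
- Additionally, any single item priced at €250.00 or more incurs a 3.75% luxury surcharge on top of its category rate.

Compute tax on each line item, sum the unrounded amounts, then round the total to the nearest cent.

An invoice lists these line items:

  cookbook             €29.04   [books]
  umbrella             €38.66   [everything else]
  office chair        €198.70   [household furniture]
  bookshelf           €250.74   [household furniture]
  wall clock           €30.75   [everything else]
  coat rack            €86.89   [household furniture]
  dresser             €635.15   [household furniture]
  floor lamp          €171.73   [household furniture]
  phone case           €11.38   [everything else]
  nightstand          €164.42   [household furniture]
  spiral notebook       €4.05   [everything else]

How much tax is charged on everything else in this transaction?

Umbrella €38.66: everything else → 5.25% → €2.02965
Wall clock €30.75: everything else → 5.25% → €1.614375
Phone case €11.38: everything else → 5.25% → €0.59745
Spiral notebook €4.05: everything else → 5.25% → €0.212625
Tax on everything else: unrounded sum = €4.4541 → €4.45

€4.45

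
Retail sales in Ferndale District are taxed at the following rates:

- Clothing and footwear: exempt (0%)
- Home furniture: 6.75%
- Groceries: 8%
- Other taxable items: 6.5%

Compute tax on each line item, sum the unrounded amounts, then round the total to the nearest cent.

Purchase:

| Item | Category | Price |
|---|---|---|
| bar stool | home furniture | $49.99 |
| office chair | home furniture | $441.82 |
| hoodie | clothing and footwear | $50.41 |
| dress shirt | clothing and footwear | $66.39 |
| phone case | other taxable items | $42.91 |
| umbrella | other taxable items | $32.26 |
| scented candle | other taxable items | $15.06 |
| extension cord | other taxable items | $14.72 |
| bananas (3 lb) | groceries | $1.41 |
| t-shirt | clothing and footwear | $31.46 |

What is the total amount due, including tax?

Bar stool $49.99: home furniture → 6.75% → $3.374325
Office chair $441.82: home furniture → 6.75% → $29.82285
Hoodie $50.41: clothing and footwear → 0% → $0.00
Dress shirt $66.39: clothing and footwear → 0% → $0.00
Phone case $42.91: other taxable items → 6.5% → $2.78915
Umbrella $32.26: other taxable items → 6.5% → $2.0969
Scented candle $15.06: other taxable items → 6.5% → $0.9789
Extension cord $14.72: other taxable items → 6.5% → $0.9568
Bananas (3 lb) $1.41: groceries → 8% → $0.1128
T-shirt $31.46: clothing and footwear → 0% → $0.00
Subtotal = $746.43; unrounded tax = $40.131725 → $40.13; total due = $786.56

$786.56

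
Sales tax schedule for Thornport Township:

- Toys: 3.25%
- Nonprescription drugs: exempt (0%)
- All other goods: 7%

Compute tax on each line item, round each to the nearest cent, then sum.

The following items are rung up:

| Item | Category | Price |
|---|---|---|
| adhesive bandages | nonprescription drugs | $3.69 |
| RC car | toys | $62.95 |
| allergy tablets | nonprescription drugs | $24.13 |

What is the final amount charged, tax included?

$92.82

Adhesive bandages $3.69: nonprescription drugs → 0% → $0.00
RC car $62.95: toys → 3.25% → $2.05
Allergy tablets $24.13: nonprescription drugs → 0% → $0.00
Subtotal = $90.77; tax = $2.05; total due = $92.82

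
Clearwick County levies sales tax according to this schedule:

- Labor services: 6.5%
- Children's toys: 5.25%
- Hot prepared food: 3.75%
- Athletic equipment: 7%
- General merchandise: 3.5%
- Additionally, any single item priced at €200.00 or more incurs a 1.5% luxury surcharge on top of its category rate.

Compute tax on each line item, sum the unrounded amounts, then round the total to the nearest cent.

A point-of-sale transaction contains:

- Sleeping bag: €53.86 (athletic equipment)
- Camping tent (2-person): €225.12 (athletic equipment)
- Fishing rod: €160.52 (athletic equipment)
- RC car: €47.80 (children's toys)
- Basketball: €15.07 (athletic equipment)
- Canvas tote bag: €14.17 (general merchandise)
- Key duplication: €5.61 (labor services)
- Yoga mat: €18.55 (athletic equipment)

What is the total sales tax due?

Sleeping bag €53.86: athletic equipment → 7% → €3.7702
Camping tent (2-person) €225.12: athletic equipment → 7% + 1.5% surcharge = 8.5% → €19.1352
Fishing rod €160.52: athletic equipment → 7% → €11.2364
RC car €47.80: children's toys → 5.25% → €2.5095
Basketball €15.07: athletic equipment → 7% → €1.0549
Canvas tote bag €14.17: general merchandise → 3.5% → €0.49595
Key duplication €5.61: labor services → 6.5% → €0.36465
Yoga mat €18.55: athletic equipment → 7% → €1.2985
Unrounded tax sum = €39.8653 → €39.87

€39.87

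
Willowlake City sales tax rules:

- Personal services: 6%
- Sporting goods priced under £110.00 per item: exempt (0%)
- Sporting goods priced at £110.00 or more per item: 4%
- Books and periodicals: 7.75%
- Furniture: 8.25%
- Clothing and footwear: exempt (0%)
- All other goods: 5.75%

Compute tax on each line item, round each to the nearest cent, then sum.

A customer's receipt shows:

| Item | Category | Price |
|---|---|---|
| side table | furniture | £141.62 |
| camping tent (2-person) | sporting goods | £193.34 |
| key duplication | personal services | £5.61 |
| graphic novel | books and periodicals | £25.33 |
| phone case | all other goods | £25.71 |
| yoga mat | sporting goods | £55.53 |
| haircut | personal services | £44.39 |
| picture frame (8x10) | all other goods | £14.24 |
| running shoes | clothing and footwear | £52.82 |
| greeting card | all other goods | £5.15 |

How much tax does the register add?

£26.97

Side table £141.62: furniture → 8.25% → £11.68
Camping tent (2-person) £193.34: sporting goods, £110.00 or more → 4% → £7.73
Key duplication £5.61: personal services → 6% → £0.34
Graphic novel £25.33: books and periodicals → 7.75% → £1.96
Phone case £25.71: all other goods → 5.75% → £1.48
Yoga mat £55.53: sporting goods, under £110.00 → 0% → £0.00
Haircut £44.39: personal services → 6% → £2.66
Picture frame (8x10) £14.24: all other goods → 5.75% → £0.82
Running shoes £52.82: clothing and footwear → 0% → £0.00
Greeting card £5.15: all other goods → 5.75% → £0.30
Total tax = £11.68 + £7.73 + £0.34 + £1.96 + £1.48 + £2.66 + £0.82 + £0.30 = £26.97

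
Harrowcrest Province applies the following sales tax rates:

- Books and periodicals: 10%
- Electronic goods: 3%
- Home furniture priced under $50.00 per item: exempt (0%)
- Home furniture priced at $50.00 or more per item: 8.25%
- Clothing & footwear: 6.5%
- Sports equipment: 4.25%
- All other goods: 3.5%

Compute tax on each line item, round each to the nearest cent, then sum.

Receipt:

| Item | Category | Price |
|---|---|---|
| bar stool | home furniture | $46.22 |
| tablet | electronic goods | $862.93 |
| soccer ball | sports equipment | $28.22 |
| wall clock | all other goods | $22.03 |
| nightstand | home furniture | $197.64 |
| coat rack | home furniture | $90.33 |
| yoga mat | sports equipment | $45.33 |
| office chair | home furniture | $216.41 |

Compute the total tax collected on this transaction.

Bar stool $46.22: home furniture, under $50.00 → 0% → $0.00
Tablet $862.93: electronic goods → 3% → $25.89
Soccer ball $28.22: sports equipment → 4.25% → $1.20
Wall clock $22.03: all other goods → 3.5% → $0.77
Nightstand $197.64: home furniture, $50.00 or more → 8.25% → $16.31
Coat rack $90.33: home furniture, $50.00 or more → 8.25% → $7.45
Yoga mat $45.33: sports equipment → 4.25% → $1.93
Office chair $216.41: home furniture, $50.00 or more → 8.25% → $17.85
Total tax = $25.89 + $1.20 + $0.77 + $16.31 + $7.45 + $1.93 + $17.85 = $71.40

$71.40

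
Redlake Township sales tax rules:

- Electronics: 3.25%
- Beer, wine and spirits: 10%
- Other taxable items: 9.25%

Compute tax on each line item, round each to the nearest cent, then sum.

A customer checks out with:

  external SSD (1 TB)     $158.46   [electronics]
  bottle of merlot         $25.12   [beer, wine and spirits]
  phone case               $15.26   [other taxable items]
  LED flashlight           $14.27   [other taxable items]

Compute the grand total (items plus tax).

External SSD (1 TB) $158.46: electronics → 3.25% → $5.15
Bottle of merlot $25.12: beer, wine and spirits → 10% → $2.51
Phone case $15.26: other taxable items → 9.25% → $1.41
LED flashlight $14.27: other taxable items → 9.25% → $1.32
Subtotal = $213.11; tax = $10.39; total due = $223.50

$223.50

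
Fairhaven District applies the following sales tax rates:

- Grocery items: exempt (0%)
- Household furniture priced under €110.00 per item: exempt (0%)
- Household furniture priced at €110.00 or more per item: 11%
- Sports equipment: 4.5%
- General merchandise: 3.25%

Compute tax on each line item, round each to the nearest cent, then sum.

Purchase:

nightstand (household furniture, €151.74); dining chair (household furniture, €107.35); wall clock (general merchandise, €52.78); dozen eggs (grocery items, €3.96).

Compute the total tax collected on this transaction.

Nightstand €151.74: household furniture, €110.00 or more → 11% → €16.69
Dining chair €107.35: household furniture, under €110.00 → 0% → €0.00
Wall clock €52.78: general merchandise → 3.25% → €1.72
Dozen eggs €3.96: grocery items → 0% → €0.00
Total tax = €16.69 + €1.72 = €18.41

€18.41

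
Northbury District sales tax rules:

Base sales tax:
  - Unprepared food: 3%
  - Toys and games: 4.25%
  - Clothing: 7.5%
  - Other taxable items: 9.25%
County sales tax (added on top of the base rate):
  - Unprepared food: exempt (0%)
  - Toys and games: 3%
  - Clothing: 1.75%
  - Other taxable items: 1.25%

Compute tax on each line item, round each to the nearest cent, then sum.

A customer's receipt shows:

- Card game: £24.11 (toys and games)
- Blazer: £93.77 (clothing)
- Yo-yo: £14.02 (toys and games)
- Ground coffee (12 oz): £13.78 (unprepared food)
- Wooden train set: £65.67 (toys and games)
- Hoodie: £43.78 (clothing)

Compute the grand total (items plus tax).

Card game £24.11: toys and games → 4.25% + 3% county = 7.25% → £1.75
Blazer £93.77: clothing → 7.5% + 1.75% county = 9.25% → £8.67
Yo-yo £14.02: toys and games → 4.25% + 3% county = 7.25% → £1.02
Ground coffee (12 oz) £13.78: unprepared food → 3% + 0% county = 3% → £0.41
Wooden train set £65.67: toys and games → 4.25% + 3% county = 7.25% → £4.76
Hoodie £43.78: clothing → 7.5% + 1.75% county = 9.25% → £4.05
Subtotal = £255.13; tax = £20.66; total due = £275.79

£275.79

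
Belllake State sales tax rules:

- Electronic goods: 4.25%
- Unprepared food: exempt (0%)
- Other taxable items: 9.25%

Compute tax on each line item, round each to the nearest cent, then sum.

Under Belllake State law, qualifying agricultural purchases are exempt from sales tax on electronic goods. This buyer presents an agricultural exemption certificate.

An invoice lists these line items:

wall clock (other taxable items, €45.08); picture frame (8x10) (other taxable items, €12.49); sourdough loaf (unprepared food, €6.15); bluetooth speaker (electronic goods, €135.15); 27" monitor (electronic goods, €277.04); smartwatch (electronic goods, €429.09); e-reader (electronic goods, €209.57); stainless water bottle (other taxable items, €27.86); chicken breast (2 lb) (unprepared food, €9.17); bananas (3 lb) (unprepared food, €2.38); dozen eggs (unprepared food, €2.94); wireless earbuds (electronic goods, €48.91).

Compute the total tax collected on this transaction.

€7.91

Wall clock €45.08: other taxable items → 9.25% → €4.17
Picture frame (8x10) €12.49: other taxable items → 9.25% → €1.16
Sourdough loaf €6.15: unprepared food → 0% → €0.00
Bluetooth speaker €135.15: electronic goods, buyer-exempt → 0% → €0.00
27" monitor €277.04: electronic goods, buyer-exempt → 0% → €0.00
Smartwatch €429.09: electronic goods, buyer-exempt → 0% → €0.00
E-reader €209.57: electronic goods, buyer-exempt → 0% → €0.00
Stainless water bottle €27.86: other taxable items → 9.25% → €2.58
Chicken breast (2 lb) €9.17: unprepared food → 0% → €0.00
Bananas (3 lb) €2.38: unprepared food → 0% → €0.00
Dozen eggs €2.94: unprepared food → 0% → €0.00
Wireless earbuds €48.91: electronic goods, buyer-exempt → 0% → €0.00
Total tax = €4.17 + €1.16 + €2.58 = €7.91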